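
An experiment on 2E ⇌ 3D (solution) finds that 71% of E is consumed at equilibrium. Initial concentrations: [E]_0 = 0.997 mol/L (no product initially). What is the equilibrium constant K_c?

Let X = conversion of E.
Concentrations: [E] = 0.997 − 0.997X; [D] = 1.5X.
At X = 0.71: [E] = 0.289, [D] = 1.06.
K_c = [D]^3 / ([E]^2) = 14.3 mol/L.

K_c = 14.3 mol/L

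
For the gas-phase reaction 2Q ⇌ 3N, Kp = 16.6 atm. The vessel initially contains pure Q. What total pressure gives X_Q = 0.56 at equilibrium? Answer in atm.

Basis: 1 mol Q initially; let X = conversion of Q. Extent ξ = 0.5X.
Mole table: n_Q = 1 − X; n_N = 1.5X.
Summing: n_T = 1 + 0.5X.
Kp = p_N^3 / (p_Q^2) with p_i = (n_i/n_T)·P.
At X = 0.56: the mole-fraction product g(X) = Π y_i^ν_i = 2.392. Since Kp = g(X)·P^{1}, P = (Kp/g)^(1/1) = (16.6/2.392)^(1/1) = 6.94 atm.

P = 6.94 atm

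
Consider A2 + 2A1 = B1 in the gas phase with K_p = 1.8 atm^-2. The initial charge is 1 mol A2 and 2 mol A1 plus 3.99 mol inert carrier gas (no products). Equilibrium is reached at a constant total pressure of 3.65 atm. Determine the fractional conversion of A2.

Basis: 1 mol A2 initially; let X = conversion of A2. Extent ξ = X.
Moles: n_A2 = 1 − X; n_A1 = 2 − 2X; n_B1 = X; n_I = 3.99 (inert).
Summing: n_T = 6.99 − 2X.
y_i = n_i/n_T, p_i = y_i·P. K_p = p_B1 / (p_A2 p_A1^2).
Equating to 1.8 atm^-2 and solving on 0 < X < 1: X = 0.444.

X = 0.444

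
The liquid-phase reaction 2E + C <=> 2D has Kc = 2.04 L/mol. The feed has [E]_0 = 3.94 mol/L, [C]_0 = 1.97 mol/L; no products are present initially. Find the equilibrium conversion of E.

X = 0.568

Let X = conversion of E; extent ξ = 3.94X/2 mol/L.
Concentrations: [E] = 3.94 − 3.94X; [C] = 1.97 − 1.97X; [D] = 3.94X.
Kc = [D]^2 / ([E]^2 [C]).
Solving Kc = 2.04 for X ∈ (0,1): X = 0.568.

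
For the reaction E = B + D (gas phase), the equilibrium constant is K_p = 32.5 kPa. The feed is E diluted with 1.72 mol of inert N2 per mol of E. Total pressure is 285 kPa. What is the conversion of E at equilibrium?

X = 0.447

Let X = conversion of E (basis 1 mol E); extent of reaction ξ = X.
At extent ξ: n_E = 1 − X; n_B = X; n_D = X; n_I = 1.72 (inert).
n_T = Σnᵢ = 2.72 + X.
With p_i = (n_i/n_T)P, K_p = p_B p_D / (p_E).
Equating to 32.5 kPa and solving on 0 < X < 1: X = 0.447.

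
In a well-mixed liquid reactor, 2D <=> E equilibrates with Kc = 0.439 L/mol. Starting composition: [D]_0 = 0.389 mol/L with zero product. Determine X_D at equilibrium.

X = 0.212

Let X = conversion of D; extent ξ = 0.389X/2 mol/L.
Concentrations: [D] = 0.389 − 0.389X; [E] = 0.195X.
Kc = [E] / ([D]^2).
This equals 0.439 at X = 0.212 (the root in 0 < X < 1).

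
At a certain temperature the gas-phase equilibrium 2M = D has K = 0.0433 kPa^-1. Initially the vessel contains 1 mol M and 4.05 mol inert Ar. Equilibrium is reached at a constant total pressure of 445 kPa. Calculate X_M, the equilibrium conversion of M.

Let X = conversion of M (basis 1 mol M); extent of reaction ξ = 0.5X.
Mole table: n_M = 1 − X; n_D = 0.5X; n_I = 4.05 (inert).
n_T = Σnᵢ = 5.05 − 0.5X.
With p_i = (n_i/n_T)P, K = p_D / (p_M^2).
This yields a degree-2 equation in X; solving on (0,1), X = 0.707.

X = 0.707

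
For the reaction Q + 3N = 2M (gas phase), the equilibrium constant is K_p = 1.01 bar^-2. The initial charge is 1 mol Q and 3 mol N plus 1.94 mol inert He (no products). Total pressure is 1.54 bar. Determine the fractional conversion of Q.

Take 1 mol Q as basis and let X be its fractional conversion, so ξ = X.
Mole table: n_Q = 1 − X; n_N = 3 − 3X; n_M = 2X; n_I = 1.94 (inert).
Total moles n_T = 5.94 − 2X.
Mole fractions y_i = n_i/n_T; K_p = p_M^2 / (p_Q p_N^3) with p_i = y_i·P.
Substituting and setting equal to 1.01 bar^-2 gives a polynomial in X; the root in (0,1) is X = 0.336.

X = 0.336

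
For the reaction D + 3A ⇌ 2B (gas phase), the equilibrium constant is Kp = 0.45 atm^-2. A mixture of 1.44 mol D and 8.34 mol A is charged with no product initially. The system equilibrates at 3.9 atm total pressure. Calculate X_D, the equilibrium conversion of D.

X = 0.772

Basis: 1.44 mol D initially; let X = conversion of D. Extent ξ = 1.44X.
Moles: n_D = 1.44 − 1.44X; n_A = 8.34 − 4.32X; n_B = 2.88X.
Total moles n_T = 9.78 − 2.88X.
Mole fractions y_i = n_i/n_T; Kp = p_B^2 / (p_D p_A^3) with p_i = y_i·P.
Setting this equal to 0.45 atm^-2 and taking the physical root (0 < X < 1) gives X = 0.772.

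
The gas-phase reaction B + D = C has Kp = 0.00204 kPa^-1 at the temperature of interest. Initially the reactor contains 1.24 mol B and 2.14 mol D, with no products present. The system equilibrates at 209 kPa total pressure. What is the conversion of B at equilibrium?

Take 1.24 mol B as basis and let X be its fractional conversion, so ξ = 1.24X.
Mole table: n_B = 1.24 − 1.24X; n_D = 2.14 − 1.24X; n_C = 1.24X.
Summing: n_T = 3.38 − 1.24X.
With p_i = (n_i/n_T)P, Kp = p_C / (p_B p_D).
This yields a degree-2 equation in X; solving on (0,1), X = 0.205.

X = 0.205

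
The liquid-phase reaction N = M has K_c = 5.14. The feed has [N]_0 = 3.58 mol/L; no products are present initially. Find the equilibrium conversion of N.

Let X = conversion of N; extent ξ = 3.58·X mol/L.
Concentrations: [N] = 3.58 − 3.58X; [M] = 3.58X.
K_c = [M] / ([N]).
Solving K_c = 5.14 for X ∈ (0,1): X = 0.837.

X = 0.837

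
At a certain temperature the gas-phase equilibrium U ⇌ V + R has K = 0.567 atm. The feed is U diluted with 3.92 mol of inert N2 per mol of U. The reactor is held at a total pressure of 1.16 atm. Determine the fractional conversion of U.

X = 0.781

Let X = conversion of U (basis 1 mol U); extent of reaction ξ = X.
Species balance: n_U = 1 − X; n_V = X; n_R = X; n_I = 3.92 (inert).
n_T = Σnᵢ = 4.92 + X.
With p_i = (n_i/n_T)P, K = p_V p_R / (p_U).
Equating to 0.567 atm and solving on 0 < X < 1: X = 0.781.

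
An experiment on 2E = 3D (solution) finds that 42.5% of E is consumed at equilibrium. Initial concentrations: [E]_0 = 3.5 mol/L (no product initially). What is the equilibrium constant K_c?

Let X = conversion of E.
Concentrations: [E] = 3.5 − 3.5X; [D] = 5.25X.
At X = 0.425: [E] = 2.01, [D] = 2.23.
K_c = [D]^3 / ([E]^2) = 2.74 mol/L.

K_c = 2.74 mol/L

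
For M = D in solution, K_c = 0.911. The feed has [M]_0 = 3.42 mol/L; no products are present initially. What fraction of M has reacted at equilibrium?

Let X = conversion of M; extent ξ = 3.42·X mol/L.
Concentrations: [M] = 3.42 − 3.42X; [D] = 3.42X.
K_c = [D] / ([M]).
Equating to 0.911: the physical root is X = 0.477.

X = 0.477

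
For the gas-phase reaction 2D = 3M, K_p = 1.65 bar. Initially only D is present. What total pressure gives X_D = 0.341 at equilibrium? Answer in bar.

P = 6.27 bar

Let X = conversion of D (basis 1 mol D); extent of reaction ξ = 0.5X.
Moles: n_D = 1 − X; n_M = 1.5X.
Total moles n_T = 1 + 0.5X.
K_p = p_M^3 / (p_D^2) with p_i = (n_i/n_T)·P.
At X = 0.341: the mole-fraction product g(X) = Π y_i^ν_i = 0.2633. Since K_p = g(X)·P^{1}, P = (K_p/g)^(1/1) = (1.65/0.2633)^(1/1) = 6.27 bar.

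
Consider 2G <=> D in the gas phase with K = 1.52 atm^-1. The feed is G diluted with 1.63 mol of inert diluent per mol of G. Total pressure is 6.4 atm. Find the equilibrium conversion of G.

Take 1 mol G as basis and let X be its fractional conversion, so ξ = 0.5X.
Species balance: n_G = 1 − X; n_D = 0.5X; n_I = 1.63 (inert).
n_T = Σnᵢ = 2.63 − 0.5X.
With p_i = (n_i/n_T)P, K = p_D / (p_G^2).
Setting this equal to 1.52 atm^-1 and taking the physical root (0 < X < 1) gives X = 0.712.

X = 0.712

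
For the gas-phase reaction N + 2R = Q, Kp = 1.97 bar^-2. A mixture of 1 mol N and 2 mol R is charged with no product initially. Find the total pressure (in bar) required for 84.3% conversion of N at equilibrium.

P = 6.91 bar

Let X = conversion of N (basis 1 mol N); extent of reaction ξ = X.
At extent ξ: n_N = 1 − X; n_R = 2 − 2X; n_Q = X.
Summing: n_T = 3 − 2X.
Kp = p_Q / (p_N p_R^2) with p_i = (n_i/n_T)·P.
At X = 0.843: the mole-fraction product g(X) = Π y_i^ν_i = 94.03. Since Kp = g(X)·P^{-2}, P = (g/Kp)^(1/2) = (94.03/1.97)^(1/2) = 6.91 bar.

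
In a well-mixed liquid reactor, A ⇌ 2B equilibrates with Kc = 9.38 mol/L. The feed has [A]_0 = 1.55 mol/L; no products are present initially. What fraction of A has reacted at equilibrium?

X = 0.688

Let X = conversion of A; extent ξ = 1.55·X mol/L.
Concentrations: [A] = 1.55 − 1.55X; [B] = 3.1X.
Kc = [B]^2 / ([A]).
Solving Kc = 9.38 for X ∈ (0,1): X = 0.688.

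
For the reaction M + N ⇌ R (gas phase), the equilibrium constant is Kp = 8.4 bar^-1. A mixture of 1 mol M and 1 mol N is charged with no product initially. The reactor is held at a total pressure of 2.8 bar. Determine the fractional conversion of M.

X = 0.798

Basis: 1 mol M initially; let X = conversion of M. Extent ξ = X.
Species balance: n_M = 1 − X; n_N = 1 − X; n_R = X.
n_T = Σnᵢ = 2 − X.
With p_i = (n_i/n_T)P, Kp = p_R / (p_M p_N).
Setting this equal to 8.4 bar^-1 and taking the physical root (0 < X < 1) gives X = 0.798.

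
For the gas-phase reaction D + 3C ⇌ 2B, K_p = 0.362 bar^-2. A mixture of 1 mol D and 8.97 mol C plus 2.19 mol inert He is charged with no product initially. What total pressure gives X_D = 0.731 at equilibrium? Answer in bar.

Let X = conversion of D (basis 1 mol D); extent of reaction ξ = X.
Species balance: n_D = 1 − X; n_C = 8.97 − 3X; n_B = 2X; n_I = 2.19 (inert).
Summing: n_T = 12.2 − 2X.
K_p = p_B^2 / (p_D p_C^3) with p_i = (n_i/n_T)·P.
At X = 0.731: the mole-fraction product g(X) = Π y_i^ν_i = 2.922. Since K_p = g(X)·P^{-2}, P = (g/K_p)^(1/2) = (2.922/0.362)^(1/2) = 2.84 bar.

P = 2.84 bar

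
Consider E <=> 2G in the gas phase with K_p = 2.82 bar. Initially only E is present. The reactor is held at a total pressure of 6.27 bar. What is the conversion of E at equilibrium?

X = 0.318

Take 1 mol E as basis and let X be its fractional conversion, so ξ = X.
Moles: n_E = 1 − X; n_G = 2X.
Summing: n_T = 1 + X.
Mole fractions y_i = n_i/n_T; K_p = p_G^2 / (p_E) with p_i = y_i·P.
Setting this equal to 2.82 bar and taking the physical root (0 < X < 1) gives X = 0.318.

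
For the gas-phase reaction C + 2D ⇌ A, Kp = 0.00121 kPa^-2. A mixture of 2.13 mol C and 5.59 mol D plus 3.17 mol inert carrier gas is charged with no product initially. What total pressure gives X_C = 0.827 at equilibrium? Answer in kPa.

Basis: 2.13 mol C initially; let X = conversion of C. Extent ξ = 2.13X.
Mole table: n_C = 2.13 − 2.13X; n_D = 5.59 − 4.26X; n_A = 2.13X; n_I = 3.17 (inert).
n_T = Σnᵢ = 10.9 − 4.26X.
Kp = p_A / (p_C p_D^2) with p_i = (n_i/n_T)·P.
At X = 0.827: the mole-fraction product g(X) = Π y_i^ν_i = 60.72. Since Kp = g(X)·P^{-2}, P = (g/Kp)^(1/2) = (60.72/0.00121)^(1/2) = 224 kPa.

P = 224 kPa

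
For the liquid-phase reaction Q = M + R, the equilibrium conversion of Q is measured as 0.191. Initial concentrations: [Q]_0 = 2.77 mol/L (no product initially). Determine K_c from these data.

Let X = conversion of Q.
Concentrations: [Q] = 2.77 − 2.77X; [M] = 2.77X; [R] = 2.77X.
At X = 0.191: [Q] = 2.24, [M] = 0.529, [R] = 0.529.
K_c = [M] [R] / ([Q]) = 0.125 mol/L.

K_c = 0.125 mol/L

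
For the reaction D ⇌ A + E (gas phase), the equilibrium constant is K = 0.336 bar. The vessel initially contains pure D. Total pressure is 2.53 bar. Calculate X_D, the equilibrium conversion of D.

Take 1 mol D as basis and let X be its fractional conversion, so ξ = X.
Moles: n_D = 1 − X; n_A = X; n_E = X.
Summing: n_T = 1 + X.
With p_i = (n_i/n_T)P, K = p_A p_E / (p_D).
Setting this equal to 0.336 bar and taking the physical root (0 < X < 1) gives X = 0.342.

X = 0.342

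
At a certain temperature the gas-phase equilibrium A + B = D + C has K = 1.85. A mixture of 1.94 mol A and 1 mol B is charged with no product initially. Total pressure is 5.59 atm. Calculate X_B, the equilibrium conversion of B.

X = 0.747

Basis: 1 mol B initially; let X = conversion of B. Extent ξ = X.
Species balance: n_A = 1.94 − X; n_B = 1 − X; n_D = X; n_C = X.
Total moles n_T = 2.94 (Δν = 0, constant).
With p_i = (n_i/n_T)P, K = p_D p_C / (p_A p_B).
Setting this equal to 1.85 and taking the physical root (0 < X < 1) gives X = 0.747.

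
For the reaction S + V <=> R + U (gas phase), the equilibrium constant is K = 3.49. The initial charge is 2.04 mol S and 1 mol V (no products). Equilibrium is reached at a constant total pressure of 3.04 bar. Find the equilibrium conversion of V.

Basis: 1 mol V initially; let X = conversion of V. Extent ξ = X.
Moles: n_S = 2.04 − X; n_V = 1 − X; n_R = X; n_U = X.
Since Δν = 0, n_T = 3.04 throughout.
y_i = n_i/n_T, p_i = y_i·P. K = p_R p_U / (p_S p_V).
This yields a degree-2 equation in X; solving on (0,1), X = 0.834.

X = 0.834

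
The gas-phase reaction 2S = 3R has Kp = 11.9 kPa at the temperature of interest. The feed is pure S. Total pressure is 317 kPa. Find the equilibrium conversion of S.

X = 0.199

Basis: 1 mol S initially; let X = conversion of S. Extent ξ = 0.5X.
Mole table: n_S = 1 − X; n_R = 1.5X.
n_T = Σnᵢ = 1 + 0.5X.
y_i = n_i/n_T, p_i = y_i·P. Kp = p_R^3 / (p_S^2).
This yields a degree-3 equation in X; solving on (0,1), X = 0.199.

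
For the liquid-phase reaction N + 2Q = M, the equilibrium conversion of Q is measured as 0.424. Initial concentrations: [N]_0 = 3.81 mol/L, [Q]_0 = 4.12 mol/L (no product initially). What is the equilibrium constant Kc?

Kc = 0.0528 (mol/L)^-2

Let X = conversion of Q.
Concentrations: [N] = 3.81 − 2.06X; [Q] = 4.12 − 4.12X; [M] = 2.06X.
At X = 0.424: [N] = 2.94, [Q] = 2.37, [M] = 0.873.
Kc = [M] / ([N] [Q]^2) = 0.0528 (mol/L)^-2.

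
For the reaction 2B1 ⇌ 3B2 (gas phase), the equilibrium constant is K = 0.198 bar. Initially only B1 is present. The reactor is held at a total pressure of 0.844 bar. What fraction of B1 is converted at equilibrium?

Take 1 mol B1 as basis and let X be its fractional conversion, so ξ = 0.5X.
Mole table: n_B1 = 1 − X; n_B2 = 1.5X.
Total moles n_T = 1 + 0.5X.
y_i = n_i/n_T, p_i = y_i·P. K = p_B2^3 / (p_B1^2).
Setting this equal to 0.198 bar and taking the physical root (0 < X < 1) gives X = 0.331.

X = 0.331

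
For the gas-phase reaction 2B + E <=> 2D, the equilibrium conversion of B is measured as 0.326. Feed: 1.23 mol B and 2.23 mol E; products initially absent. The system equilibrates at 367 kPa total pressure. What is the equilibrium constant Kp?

Let X = conversion of B (basis 1.23 mol B); extent of reaction ξ = 0.615X.
Species balance: n_B = 1.23 − 1.23X; n_E = 2.23 − 0.615X; n_D = 1.23X.
Summing: n_T = 3.46 − 0.615X.
At X = 0.326: n_B = 0.829, n_E = 2.03, n_D = 0.401, n_T = 3.26.
p_i = (n_i/n_T)·P. Kp = p_D^2 / (p_B^2 p_E) = 0.00102 kPa^-1.

Kp = 0.00102 kPa^-1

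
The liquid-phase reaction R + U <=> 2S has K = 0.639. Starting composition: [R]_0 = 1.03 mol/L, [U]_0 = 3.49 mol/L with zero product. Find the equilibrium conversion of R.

Let X = conversion of R; extent ξ = 1.03·X mol/L.
Concentrations: [R] = 1.03 − 1.03X; [U] = 3.49 − 1.03X; [S] = 2.06X.
K = [S]^2 / ([R] [U]).
Solving K = 0.639 for X ∈ (0,1): X = 0.487.

X = 0.487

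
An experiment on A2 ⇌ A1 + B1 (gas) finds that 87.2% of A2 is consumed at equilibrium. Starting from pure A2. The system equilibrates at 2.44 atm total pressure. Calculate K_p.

K_p = 7.74 atm

Take 1 mol A2 as basis and let X be its fractional conversion, so ξ = X.
Moles: n_A2 = 1 − X; n_A1 = X; n_B1 = X.
n_T = Σnᵢ = 1 + X.
At X = 0.872: n_A2 = 0.128, n_A1 = 0.872, n_B1 = 0.872, n_T = 1.87.
p_i = (n_i/n_T)·P. K_p = p_A1 p_B1 / (p_A2) = 7.74 atm.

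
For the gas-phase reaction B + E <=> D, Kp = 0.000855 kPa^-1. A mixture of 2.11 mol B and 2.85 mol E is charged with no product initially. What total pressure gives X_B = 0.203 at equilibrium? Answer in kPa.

P = 557 kPa

Take 2.11 mol B as basis and let X be its fractional conversion, so ξ = 2.11X.
Mole table: n_B = 2.11 − 2.11X; n_E = 2.85 − 2.11X; n_D = 2.11X.
Total moles n_T = 4.96 − 2.11X.
Kp = p_D / (p_B p_E) with p_i = (n_i/n_T)·P.
At X = 0.203: the mole-fraction product g(X) = Π y_i^ν_i = 0.4766. Since Kp = g(X)·P^{-1}, P = (g/Kp)^(1/1) = (0.4766/0.000855)^(1/1) = 557 kPa.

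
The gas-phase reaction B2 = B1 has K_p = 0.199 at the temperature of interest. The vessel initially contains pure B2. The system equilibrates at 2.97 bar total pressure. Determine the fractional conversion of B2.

Basis: 1 mol B2 initially; let X = conversion of B2. Extent ξ = X.
Moles: n_B2 = 1 − X; n_B1 = X.
n_T stays at 1 (no change in mole number).
Mole fractions y_i = n_i/n_T; K_p = p_B1 / (p_B2) with p_i = y_i·P.
Setting this equal to 0.199 and taking the physical root (0 < X < 1) gives X = 0.166.

X = 0.166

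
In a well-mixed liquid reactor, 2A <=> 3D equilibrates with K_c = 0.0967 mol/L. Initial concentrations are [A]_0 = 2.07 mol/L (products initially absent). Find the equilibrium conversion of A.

X = 0.206

Let X = conversion of A; extent ξ = 2.07X/2 mol/L.
Concentrations: [A] = 2.07 − 2.07X; [D] = 3.1X.
K_c = [D]^3 / ([A]^2).
Solving K_c = 0.0967 for X ∈ (0,1): X = 0.206.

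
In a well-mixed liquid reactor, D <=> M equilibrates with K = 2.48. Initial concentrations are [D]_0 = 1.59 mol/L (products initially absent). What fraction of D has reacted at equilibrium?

Let X = conversion of D; extent ξ = 1.59·X mol/L.
Concentrations: [D] = 1.59 − 1.59X; [M] = 1.59X.
K = [M] / ([D]).
Equating to 2.48: the physical root is X = 0.713.

X = 0.713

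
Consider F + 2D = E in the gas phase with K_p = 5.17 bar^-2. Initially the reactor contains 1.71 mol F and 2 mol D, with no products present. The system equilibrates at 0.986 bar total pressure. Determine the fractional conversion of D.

X = 0.590

Let X = conversion of D (basis 2 mol D); extent of reaction ξ = X.
Moles: n_F = 1.71 − X; n_D = 2 − 2X; n_E = X.
n_T = Σnᵢ = 3.71 − 2X.
With p_i = (n_i/n_T)P, K_p = p_E / (p_F p_D^2).
Equating to 5.17 bar^-2 and solving on 0 < X < 1: X = 0.590.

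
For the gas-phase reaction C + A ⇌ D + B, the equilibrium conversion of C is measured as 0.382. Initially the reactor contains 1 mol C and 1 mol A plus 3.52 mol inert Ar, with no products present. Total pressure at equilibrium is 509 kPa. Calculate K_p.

Let X = conversion of C (basis 1 mol C); extent of reaction ξ = X.
Moles: n_C = 1 − X; n_A = 1 − X; n_D = X; n_B = X; n_I = 3.52 (inert).
n_T stays at 5.52 (no change in mole number).
At X = 0.382: n_C = 0.618, n_A = 0.618, n_D = 0.382, n_B = 0.382, n_T = 5.52.
p_i = (n_i/n_T)·P. K_p = p_D p_B / (p_C p_A) = 0.382.

K_p = 0.382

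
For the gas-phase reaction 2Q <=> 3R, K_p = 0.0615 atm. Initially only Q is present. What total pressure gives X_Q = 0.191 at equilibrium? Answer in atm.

Let X = conversion of Q (basis 1 mol Q); extent of reaction ξ = 0.5X.
At extent ξ: n_Q = 1 − X; n_R = 1.5X.
n_T = Σnᵢ = 1 + 0.5X.
K_p = p_R^3 / (p_Q^2) with p_i = (n_i/n_T)·P.
At X = 0.191: the mole-fraction product g(X) = Π y_i^ν_i = 0.0328. Since K_p = g(X)·P^{1}, P = (K_p/g)^(1/1) = (0.0615/0.0328)^(1/1) = 1.88 atm.

P = 1.88 atm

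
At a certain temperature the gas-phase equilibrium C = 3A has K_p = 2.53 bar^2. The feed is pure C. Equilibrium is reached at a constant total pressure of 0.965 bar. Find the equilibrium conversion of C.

Basis: 1 mol C initially; let X = conversion of C. Extent ξ = X.
Mole table: n_C = 1 − X; n_A = 3X.
n_T = Σnᵢ = 1 + 2X.
y_i = n_i/n_T, p_i = y_i·P. K_p = p_A^3 / (p_C).
Equating to 2.53 bar^2 and solving on 0 < X < 1: X = 0.582.

X = 0.582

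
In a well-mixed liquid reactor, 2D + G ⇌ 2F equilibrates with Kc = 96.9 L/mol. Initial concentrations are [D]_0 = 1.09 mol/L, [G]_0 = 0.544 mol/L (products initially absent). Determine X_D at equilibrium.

X = 0.775

Let X = conversion of D; extent ξ = 1.09X/2 mol/L.
Concentrations: [D] = 1.09 − 1.09X; [G] = 0.544 − 0.545X; [F] = 1.09X.
Kc = [F]^2 / ([D]^2 [G]).
Setting equal to 96.9 and solving for X on (0,1) gives X = 0.775.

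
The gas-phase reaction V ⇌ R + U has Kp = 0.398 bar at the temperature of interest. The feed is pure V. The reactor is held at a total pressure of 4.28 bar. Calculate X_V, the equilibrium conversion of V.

X = 0.292

Basis: 1 mol V initially; let X = conversion of V. Extent ξ = X.
At extent ξ: n_V = 1 − X; n_R = X; n_U = X.
n_T = Σnᵢ = 1 + X.
With p_i = (n_i/n_T)P, Kp = p_R p_U / (p_V).
Equating to 0.398 bar and solving on 0 < X < 1: X = 0.292.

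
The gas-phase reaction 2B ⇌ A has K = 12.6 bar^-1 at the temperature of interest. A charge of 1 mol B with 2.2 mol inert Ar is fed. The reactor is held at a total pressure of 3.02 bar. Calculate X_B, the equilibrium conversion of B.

X = 0.826

Let X = conversion of B (basis 1 mol B); extent of reaction ξ = 0.5X.
Mole table: n_B = 1 − X; n_A = 0.5X; n_I = 2.2 (inert).
n_T = Σnᵢ = 3.2 − 0.5X.
With p_i = (n_i/n_T)P, K = p_A / (p_B^2).
Equating to 12.6 bar^-1 and solving on 0 < X < 1: X = 0.826.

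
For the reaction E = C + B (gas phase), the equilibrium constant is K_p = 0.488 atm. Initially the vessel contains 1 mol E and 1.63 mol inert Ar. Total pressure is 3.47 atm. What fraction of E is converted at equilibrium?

X = 0.478

Take 1 mol E as basis and let X be its fractional conversion, so ξ = X.
Species balance: n_E = 1 − X; n_C = X; n_B = X; n_I = 1.63 (inert).
Total moles n_T = 2.63 + X.
Mole fractions y_i = n_i/n_T; K_p = p_C p_B / (p_E) with p_i = y_i·P.
Equating to 0.488 atm and solving on 0 < X < 1: X = 0.478.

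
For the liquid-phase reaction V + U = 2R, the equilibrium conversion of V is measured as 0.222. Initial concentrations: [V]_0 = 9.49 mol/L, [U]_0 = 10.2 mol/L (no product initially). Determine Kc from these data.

Kc = 0.297

Let X = conversion of V.
Concentrations: [V] = 9.49 − 9.49X; [U] = 10.2 − 9.49X; [R] = 19X.
At X = 0.222: [V] = 7.38, [U] = 8.09, [R] = 4.21.
Kc = [R]^2 / ([V] [U]) = 0.297.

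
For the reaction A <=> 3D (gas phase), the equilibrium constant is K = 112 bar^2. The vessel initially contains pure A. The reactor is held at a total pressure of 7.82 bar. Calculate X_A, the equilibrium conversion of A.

X = 0.514

Basis: 1 mol A initially; let X = conversion of A. Extent ξ = X.
Moles: n_A = 1 − X; n_D = 3X.
n_T = Σnᵢ = 1 + 2X.
y_i = n_i/n_T, p_i = y_i·P. K = p_D^3 / (p_A).
Setting this equal to 112 bar^2 and taking the physical root (0 < X < 1) gives X = 0.514.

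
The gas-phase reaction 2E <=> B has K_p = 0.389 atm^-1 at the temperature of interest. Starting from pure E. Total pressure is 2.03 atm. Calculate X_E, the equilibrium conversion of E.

Let X = conversion of E (basis 1 mol E); extent of reaction ξ = 0.5X.
Moles: n_E = 1 − X; n_B = 0.5X.
Total moles n_T = 1 − 0.5X.
With p_i = (n_i/n_T)P, K_p = p_B / (p_E^2).
This yields a degree-2 equation in X; solving on (0,1), X = 0.510.

X = 0.510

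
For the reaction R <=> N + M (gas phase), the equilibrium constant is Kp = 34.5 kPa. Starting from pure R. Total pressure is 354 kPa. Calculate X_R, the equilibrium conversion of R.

X = 0.298

Basis: 1 mol R initially; let X = conversion of R. Extent ξ = X.
At extent ξ: n_R = 1 − X; n_N = X; n_M = X.
Summing: n_T = 1 + X.
With p_i = (n_i/n_T)P, Kp = p_N p_M / (p_R).
This yields a degree-2 equation in X; solving on (0,1), X = 0.298.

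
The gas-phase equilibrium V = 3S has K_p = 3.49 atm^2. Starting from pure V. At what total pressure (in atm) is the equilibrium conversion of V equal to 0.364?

Take 1 mol V as basis and let X be its fractional conversion, so ξ = X.
Species balance: n_V = 1 − X; n_S = 3X.
Total moles n_T = 1 + 2X.
K_p = p_S^3 / (p_V) with p_i = (n_i/n_T)·P.
At X = 0.364: the mole-fraction product g(X) = Π y_i^ν_i = 0.6857. Since K_p = g(X)·P^{2}, P = (K_p/g)^(1/2) = (3.49/0.6857)^(1/2) = 2.26 atm.

P = 2.26 atm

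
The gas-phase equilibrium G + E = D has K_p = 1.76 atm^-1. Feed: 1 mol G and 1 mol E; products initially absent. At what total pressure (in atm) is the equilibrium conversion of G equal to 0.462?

Let X = conversion of G (basis 1 mol G); extent of reaction ξ = X.
At extent ξ: n_G = 1 − X; n_E = 1 − X; n_D = X.
Total moles n_T = 2 − X.
K_p = p_D / (p_G p_E) with p_i = (n_i/n_T)·P.
At X = 0.462: the mole-fraction product g(X) = Π y_i^ν_i = 2.455. Since K_p = g(X)·P^{-1}, P = (g/K_p)^(1/1) = (2.455/1.76)^(1/1) = 1.39 atm.

P = 1.39 atm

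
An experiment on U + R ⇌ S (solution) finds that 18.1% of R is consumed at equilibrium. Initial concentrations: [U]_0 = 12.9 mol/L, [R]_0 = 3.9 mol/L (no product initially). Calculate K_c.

K_c = 0.0181 L/mol

Let X = conversion of R.
Concentrations: [U] = 12.9 − 3.9X; [R] = 3.9 − 3.9X; [S] = 3.9X.
At X = 0.181: [U] = 12.2, [R] = 3.19, [S] = 0.706.
K_c = [S] / ([U] [R]) = 0.0181 L/mol.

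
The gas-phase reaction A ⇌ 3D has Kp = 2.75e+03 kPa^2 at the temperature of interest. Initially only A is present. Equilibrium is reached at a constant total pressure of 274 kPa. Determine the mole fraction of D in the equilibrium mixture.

y_D = 0.296

Basis: 1 mol A initially; let X = conversion of A. Extent ξ = X.
Moles: n_A = 1 − X; n_D = 3X.
n_T = Σnᵢ = 1 + 2X.
With p_i = (n_i/n_T)P, Kp = p_D^3 / (p_A).
Setting this equal to 2.75e+03 kPa^2 and taking the physical root (0 < X < 1) gives X = 0.123.
Then n_D = 0.368, n_T = 1.25, so y_D = 0.296.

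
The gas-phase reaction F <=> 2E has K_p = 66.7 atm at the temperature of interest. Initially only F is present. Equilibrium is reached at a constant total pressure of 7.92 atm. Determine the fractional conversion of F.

Take 1 mol F as basis and let X be its fractional conversion, so ξ = X.
Moles: n_F = 1 − X; n_E = 2X.
Summing: n_T = 1 + X.
y_i = n_i/n_T, p_i = y_i·P. K_p = p_E^2 / (p_F).
Setting this equal to 66.7 atm and taking the physical root (0 < X < 1) gives X = 0.823.

X = 0.823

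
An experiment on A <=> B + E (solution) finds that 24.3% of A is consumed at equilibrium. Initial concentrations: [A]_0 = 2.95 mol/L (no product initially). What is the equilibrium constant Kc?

Let X = conversion of A.
Concentrations: [A] = 2.95 − 2.95X; [B] = 2.95X; [E] = 2.95X.
At X = 0.243: [A] = 2.23, [B] = 0.717, [E] = 0.717.
Kc = [B] [E] / ([A]) = 0.23 mol/L.

Kc = 0.23 mol/L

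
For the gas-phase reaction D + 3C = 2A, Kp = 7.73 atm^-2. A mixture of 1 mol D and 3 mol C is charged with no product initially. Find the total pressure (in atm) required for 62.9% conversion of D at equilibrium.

P = 1.73 atm

Basis: 1 mol D initially; let X = conversion of D. Extent ξ = X.
At extent ξ: n_D = 1 − X; n_C = 3 − 3X; n_A = 2X.
Total moles n_T = 4 − 2X.
Kp = p_A^2 / (p_D p_C^3) with p_i = (n_i/n_T)·P.
At X = 0.629: the mole-fraction product g(X) = Π y_i^ν_i = 23.26. Since Kp = g(X)·P^{-2}, P = (g/Kp)^(1/2) = (23.26/7.73)^(1/2) = 1.73 atm.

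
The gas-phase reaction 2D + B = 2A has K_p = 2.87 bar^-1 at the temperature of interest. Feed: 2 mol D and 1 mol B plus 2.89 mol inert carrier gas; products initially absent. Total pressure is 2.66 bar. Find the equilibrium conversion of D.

Basis: 2 mol D initially; let X = conversion of D. Extent ξ = X.
Species balance: n_D = 2 − 2X; n_B = 1 − X; n_A = 2X; n_I = 2.89 (inert).
n_T = Σnᵢ = 5.89 − X.
Mole fractions y_i = n_i/n_T; K_p = p_A^2 / (p_D^2 p_B) with p_i = y_i·P.
Setting this equal to 2.87 bar^-1 and taking the physical root (0 < X < 1) gives X = 0.465.

X = 0.465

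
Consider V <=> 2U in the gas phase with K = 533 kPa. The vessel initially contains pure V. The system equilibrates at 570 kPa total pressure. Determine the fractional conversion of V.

X = 0.435

Basis: 1 mol V initially; let X = conversion of V. Extent ξ = X.
Species balance: n_V = 1 − X; n_U = 2X.
Total moles n_T = 1 + X.
Mole fractions y_i = n_i/n_T; K = p_U^2 / (p_V) with p_i = y_i·P.
Setting this equal to 533 kPa and taking the physical root (0 < X < 1) gives X = 0.435.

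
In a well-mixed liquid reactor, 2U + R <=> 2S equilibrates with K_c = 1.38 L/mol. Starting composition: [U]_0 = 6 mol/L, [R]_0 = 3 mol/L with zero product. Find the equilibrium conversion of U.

X = 0.571

Let X = conversion of U; extent ξ = 6X/2 mol/L.
Concentrations: [U] = 6 − 6X; [R] = 3 − 3X; [S] = 6X.
K_c = [S]^2 / ([U]^2 [R]).
Solving K_c = 1.38 for X ∈ (0,1): X = 0.571.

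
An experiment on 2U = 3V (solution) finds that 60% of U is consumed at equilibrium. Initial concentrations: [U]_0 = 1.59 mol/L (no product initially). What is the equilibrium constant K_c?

Let X = conversion of U.
Concentrations: [U] = 1.59 − 1.59X; [V] = 2.39X.
At X = 0.6: [U] = 0.636, [V] = 1.43.
K_c = [V]^3 / ([U]^2) = 7.24 mol/L.

K_c = 7.24 mol/L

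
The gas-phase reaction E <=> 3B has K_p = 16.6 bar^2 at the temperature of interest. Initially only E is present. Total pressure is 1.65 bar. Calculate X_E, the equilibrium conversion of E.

Basis: 1 mol E initially; let X = conversion of E. Extent ξ = X.
Species balance: n_E = 1 − X; n_B = 3X.
Summing: n_T = 1 + 2X.
Mole fractions y_i = n_i/n_T; K_p = p_B^3 / (p_E) with p_i = y_i·P.
Equating to 16.6 bar^2 and solving on 0 < X < 1: X = 0.721.

X = 0.721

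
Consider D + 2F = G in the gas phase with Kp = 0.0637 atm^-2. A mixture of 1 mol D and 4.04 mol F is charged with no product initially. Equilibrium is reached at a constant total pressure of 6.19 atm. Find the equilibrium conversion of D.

X = 0.574

Let X = conversion of D (basis 1 mol D); extent of reaction ξ = X.
Moles: n_D = 1 − X; n_F = 4.04 − 2X; n_G = X.
Total moles n_T = 5.04 − 2X.
With p_i = (n_i/n_T)P, Kp = p_G / (p_D p_F^2).
This yields a degree-3 equation in X; solving on (0,1), X = 0.574.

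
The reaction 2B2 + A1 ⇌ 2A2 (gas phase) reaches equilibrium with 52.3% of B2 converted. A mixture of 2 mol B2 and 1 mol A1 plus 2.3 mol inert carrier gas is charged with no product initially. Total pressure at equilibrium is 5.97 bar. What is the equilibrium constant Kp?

Kp = 2.02 bar^-1

Take 2 mol B2 as basis and let X be its fractional conversion, so ξ = X.
Mole table: n_B2 = 2 − 2X; n_A1 = 1 − X; n_A2 = 2X; n_I = 2.3 (inert).
n_T = Σnᵢ = 5.3 − X.
At X = 0.523: n_B2 = 0.954, n_A1 = 0.477, n_A2 = 1.05, n_T = 4.78.
p_i = (n_i/n_T)·P. Kp = p_A2^2 / (p_B2^2 p_A1) = 2.02 bar^-1.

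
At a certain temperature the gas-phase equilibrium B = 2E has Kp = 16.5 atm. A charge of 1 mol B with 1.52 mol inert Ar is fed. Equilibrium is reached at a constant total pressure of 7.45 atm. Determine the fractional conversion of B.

X = 0.715

Basis: 1 mol B initially; let X = conversion of B. Extent ξ = X.
At extent ξ: n_B = 1 − X; n_E = 2X; n_I = 1.52 (inert).
n_T = Σnᵢ = 2.52 + X.
With p_i = (n_i/n_T)P, Kp = p_E^2 / (p_B).
Substituting and setting equal to 16.5 atm gives a polynomial in X; the root in (0,1) is X = 0.715.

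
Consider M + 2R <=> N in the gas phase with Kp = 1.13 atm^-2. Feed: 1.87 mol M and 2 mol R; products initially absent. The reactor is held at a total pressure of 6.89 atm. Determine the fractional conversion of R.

X = 0.864

Take 2 mol R as basis and let X be its fractional conversion, so ξ = X.
Species balance: n_M = 1.87 − X; n_R = 2 − 2X; n_N = X.
n_T = Σnᵢ = 3.87 − 2X.
With p_i = (n_i/n_T)P, Kp = p_N / (p_M p_R^2).
Setting this equal to 1.13 atm^-2 and taking the physical root (0 < X < 1) gives X = 0.864.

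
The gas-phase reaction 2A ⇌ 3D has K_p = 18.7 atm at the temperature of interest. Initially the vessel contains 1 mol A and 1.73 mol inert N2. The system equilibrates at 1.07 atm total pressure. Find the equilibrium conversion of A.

X = 0.817

Take 1 mol A as basis and let X be its fractional conversion, so ξ = 0.5X.
Moles: n_A = 1 − X; n_D = 1.5X; n_I = 1.73 (inert).
n_T = Σnᵢ = 2.73 + 0.5X.
With p_i = (n_i/n_T)P, K_p = p_D^3 / (p_A^2).
This yields a degree-3 equation in X; solving on (0,1), X = 0.817.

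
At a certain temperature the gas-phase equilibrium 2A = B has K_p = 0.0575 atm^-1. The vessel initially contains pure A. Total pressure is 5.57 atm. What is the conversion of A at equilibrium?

X = 0.338

Let X = conversion of A (basis 1 mol A); extent of reaction ξ = 0.5X.
Moles: n_A = 1 − X; n_B = 0.5X.
n_T = Σnᵢ = 1 − 0.5X.
Mole fractions y_i = n_i/n_T; K_p = p_B / (p_A^2) with p_i = y_i·P.
Setting this equal to 0.0575 atm^-1 and taking the physical root (0 < X < 1) gives X = 0.338.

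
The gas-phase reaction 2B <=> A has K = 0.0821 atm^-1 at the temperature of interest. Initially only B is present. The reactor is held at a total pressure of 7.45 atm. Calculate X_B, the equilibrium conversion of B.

X = 0.461

Let X = conversion of B (basis 1 mol B); extent of reaction ξ = 0.5X.
At extent ξ: n_B = 1 − X; n_A = 0.5X.
Total moles n_T = 1 − 0.5X.
y_i = n_i/n_T, p_i = y_i·P. K = p_A / (p_B^2).
Equating to 0.0821 atm^-1 and solving on 0 < X < 1: X = 0.461.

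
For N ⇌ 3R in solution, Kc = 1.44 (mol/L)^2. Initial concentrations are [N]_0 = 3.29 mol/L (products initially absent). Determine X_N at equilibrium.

Let X = conversion of N; extent ξ = 3.29·X mol/L.
Concentrations: [N] = 3.29 − 3.29X; [R] = 9.87X.
Kc = [R]^3 / ([N]).
Solving Kc = 1.44 for X ∈ (0,1): X = 0.161.

X = 0.161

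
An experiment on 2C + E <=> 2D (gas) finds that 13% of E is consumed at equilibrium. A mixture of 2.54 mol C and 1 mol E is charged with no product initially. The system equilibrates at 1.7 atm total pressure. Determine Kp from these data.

Take 1 mol E as basis and let X be its fractional conversion, so ξ = X.
Mole table: n_C = 2.54 − 2X; n_E = 1 − X; n_D = 2X.
n_T = Σnᵢ = 3.54 − X.
At X = 0.13: n_C = 2.28, n_E = 0.87, n_D = 0.26, n_T = 3.41.
p_i = (n_i/n_T)·P. Kp = p_D^2 / (p_C^2 p_E) = 0.03 atm^-1.

Kp = 0.03 atm^-1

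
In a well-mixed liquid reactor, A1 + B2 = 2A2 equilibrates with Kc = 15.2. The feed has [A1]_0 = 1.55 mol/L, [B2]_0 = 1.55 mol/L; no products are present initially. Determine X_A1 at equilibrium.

Let X = conversion of A1; extent ξ = 1.55·X mol/L.
Concentrations: [A1] = 1.55 − 1.55X; [B2] = 1.55 − 1.55X; [A2] = 3.1X.
Kc = [A2]^2 / ([A1] [B2]).
Equating to 15.2: the physical root is X = 0.661.

X = 0.661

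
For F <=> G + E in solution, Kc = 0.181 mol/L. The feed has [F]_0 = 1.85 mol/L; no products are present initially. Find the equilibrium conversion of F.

Let X = conversion of F; extent ξ = 1.85·X mol/L.
Concentrations: [F] = 1.85 − 1.85X; [G] = 1.85X; [E] = 1.85X.
Kc = [G] [E] / ([F]).
Setting equal to 0.181 and solving for X on (0,1) gives X = 0.268.

X = 0.268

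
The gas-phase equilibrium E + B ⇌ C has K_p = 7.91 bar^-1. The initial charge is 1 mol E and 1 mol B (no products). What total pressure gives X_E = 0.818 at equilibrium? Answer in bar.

P = 3.69 bar

Let X = conversion of E (basis 1 mol E); extent of reaction ξ = X.
At extent ξ: n_E = 1 − X; n_B = 1 − X; n_C = X.
Total moles n_T = 2 − X.
K_p = p_C / (p_E p_B) with p_i = (n_i/n_T)·P.
At X = 0.818: the mole-fraction product g(X) = Π y_i^ν_i = 29.19. Since K_p = g(X)·P^{-1}, P = (g/K_p)^(1/1) = (29.19/7.91)^(1/1) = 3.69 bar.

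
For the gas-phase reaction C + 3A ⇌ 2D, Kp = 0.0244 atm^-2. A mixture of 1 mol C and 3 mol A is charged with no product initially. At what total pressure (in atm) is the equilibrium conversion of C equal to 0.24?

Take 1 mol C as basis and let X be its fractional conversion, so ξ = X.
Species balance: n_C = 1 − X; n_A = 3 − 3X; n_D = 2X.
n_T = Σnᵢ = 4 − 2X.
Kp = p_D^2 / (p_C p_A^3) with p_i = (n_i/n_T)·P.
At X = 0.24: the mole-fraction product g(X) = Π y_i^ν_i = 0.3169. Since Kp = g(X)·P^{-2}, P = (g/Kp)^(1/2) = (0.3169/0.0244)^(1/2) = 3.6 atm.

P = 3.6 atm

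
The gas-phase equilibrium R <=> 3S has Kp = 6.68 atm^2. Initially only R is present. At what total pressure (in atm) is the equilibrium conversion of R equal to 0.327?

P = 3.61 atm

Basis: 1 mol R initially; let X = conversion of R. Extent ξ = X.
Mole table: n_R = 1 − X; n_S = 3X.
Total moles n_T = 1 + 2X.
Kp = p_S^3 / (p_R) with p_i = (n_i/n_T)·P.
At X = 0.327: the mole-fraction product g(X) = Π y_i^ν_i = 0.5128. Since Kp = g(X)·P^{2}, P = (Kp/g)^(1/2) = (6.68/0.5128)^(1/2) = 3.61 atm.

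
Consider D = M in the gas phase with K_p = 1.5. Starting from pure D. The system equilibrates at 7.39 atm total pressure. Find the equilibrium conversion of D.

Take 1 mol D as basis and let X be its fractional conversion, so ξ = X.
Moles: n_D = 1 − X; n_M = X.
Since Δν = 0, n_T = 1 throughout.
Mole fractions y_i = n_i/n_T; K_p = p_M / (p_D) with p_i = y_i·P.
Setting this equal to 1.5 and taking the physical root (0 < X < 1) gives X = 0.600.

X = 0.600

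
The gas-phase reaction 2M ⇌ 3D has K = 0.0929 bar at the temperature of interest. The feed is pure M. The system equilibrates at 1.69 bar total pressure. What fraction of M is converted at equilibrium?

X = 0.222

Take 1 mol M as basis and let X be its fractional conversion, so ξ = 0.5X.
Species balance: n_M = 1 − X; n_D = 1.5X.
n_T = Σnᵢ = 1 + 0.5X.
With p_i = (n_i/n_T)P, K = p_D^3 / (p_M^2).
This yields a degree-3 equation in X; solving on (0,1), X = 0.222.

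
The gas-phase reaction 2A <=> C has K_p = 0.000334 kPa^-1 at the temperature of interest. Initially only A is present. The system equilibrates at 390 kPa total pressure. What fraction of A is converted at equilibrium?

Take 1 mol A as basis and let X be its fractional conversion, so ξ = 0.5X.
At extent ξ: n_A = 1 − X; n_C = 0.5X.
n_T = Σnᵢ = 1 − 0.5X.
y_i = n_i/n_T, p_i = y_i·P. K_p = p_C / (p_A^2).
Substituting and setting equal to 0.000334 kPa^-1 gives a polynomial in X; the root in (0,1) is X = 0.189.

X = 0.189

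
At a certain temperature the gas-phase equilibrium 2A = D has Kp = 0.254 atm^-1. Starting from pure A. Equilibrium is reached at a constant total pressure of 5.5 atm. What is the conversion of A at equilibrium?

Let X = conversion of A (basis 1 mol A); extent of reaction ξ = 0.5X.
Species balance: n_A = 1 − X; n_D = 0.5X.
Total moles n_T = 1 − 0.5X.
y_i = n_i/n_T, p_i = y_i·P. Kp = p_D / (p_A^2).
Equating to 0.254 atm^-1 and solving on 0 < X < 1: X = 0.610.

X = 0.610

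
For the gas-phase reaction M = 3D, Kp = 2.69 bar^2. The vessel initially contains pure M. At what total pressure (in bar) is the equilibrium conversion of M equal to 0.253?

P = 3.23 bar

Basis: 1 mol M initially; let X = conversion of M. Extent ξ = X.
Species balance: n_M = 1 − X; n_D = 3X.
Summing: n_T = 1 + 2X.
Kp = p_D^3 / (p_M) with p_i = (n_i/n_T)·P.
At X = 0.253: the mole-fraction product g(X) = Π y_i^ν_i = 0.2581. Since Kp = g(X)·P^{2}, P = (Kp/g)^(1/2) = (2.69/0.2581)^(1/2) = 3.23 bar.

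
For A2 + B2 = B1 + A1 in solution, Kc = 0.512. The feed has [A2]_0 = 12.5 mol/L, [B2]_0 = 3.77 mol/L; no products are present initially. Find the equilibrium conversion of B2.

X = 0.669

Let X = conversion of B2; extent ξ = 3.77·X mol/L.
Concentrations: [A2] = 12.5 − 3.77X; [B2] = 3.77 − 3.77X; [B1] = 3.77X; [A1] = 3.77X.
Kc = [B1] [A1] / ([A2] [B2]).
Setting equal to 0.512 and solving for X on (0,1) gives X = 0.669.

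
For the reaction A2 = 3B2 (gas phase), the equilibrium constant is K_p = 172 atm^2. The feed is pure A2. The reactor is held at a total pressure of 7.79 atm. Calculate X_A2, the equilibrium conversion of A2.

X = 0.589

Take 1 mol A2 as basis and let X be its fractional conversion, so ξ = X.
At extent ξ: n_A2 = 1 − X; n_B2 = 3X.
Summing: n_T = 1 + 2X.
Mole fractions y_i = n_i/n_T; K_p = p_B2^3 / (p_A2) with p_i = y_i·P.
Setting this equal to 172 atm^2 and taking the physical root (0 < X < 1) gives X = 0.589.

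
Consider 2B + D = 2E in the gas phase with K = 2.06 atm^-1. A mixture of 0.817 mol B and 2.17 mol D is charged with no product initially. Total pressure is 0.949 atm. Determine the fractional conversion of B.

Let X = conversion of B (basis 0.817 mol B); extent of reaction ξ = 0.408X.
Species balance: n_B = 0.817 − 0.817X; n_D = 2.17 − 0.408X; n_E = 0.817X.
n_T = Σnᵢ = 2.99 − 0.408X.
y_i = n_i/n_T, p_i = y_i·P. K = p_E^2 / (p_B^2 p_D).
Substituting and setting equal to 2.06 atm^-1 gives a polynomial in X; the root in (0,1) is X = 0.540.

X = 0.540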